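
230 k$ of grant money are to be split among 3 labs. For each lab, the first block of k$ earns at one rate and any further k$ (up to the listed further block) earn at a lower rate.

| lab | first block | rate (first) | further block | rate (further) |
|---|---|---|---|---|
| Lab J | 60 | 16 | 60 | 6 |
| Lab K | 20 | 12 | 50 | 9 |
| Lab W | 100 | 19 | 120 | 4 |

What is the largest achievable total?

Rank every tier by rate: Lab W/first 19 > Lab J/first 16 > Lab K/first 12 > Lab K/second 9 > Lab J/second 6 > Lab W/second 4.
Lab W first at 19: fill all 100 — 130 left.
Lab J first at 16: fill all 60 — 70 left.
Fill Lab K first block (20 at 12) — 50 left.
Lab K second at 9: fill all 50 — 0 left.
Total = 19×100 + 16×60 + 12×20 + 9×50 = 3550.

3550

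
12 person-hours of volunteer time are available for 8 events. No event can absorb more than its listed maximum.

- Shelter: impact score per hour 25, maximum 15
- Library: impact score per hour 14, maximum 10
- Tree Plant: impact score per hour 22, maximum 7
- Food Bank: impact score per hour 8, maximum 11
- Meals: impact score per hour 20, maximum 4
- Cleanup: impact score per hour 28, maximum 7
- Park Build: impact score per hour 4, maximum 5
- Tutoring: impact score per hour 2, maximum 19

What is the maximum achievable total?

Rank by impact score per hour: Cleanup 28 > Shelter 25 > Tree Plant 22 > Meals 20 > Library 14 > Food Bank 8 > Park Build 4 > Tutoring 2.
Cleanup: +7 to 7 (cap) ; 5 left.
Shelter has room for 15 but only 5 remain, so it gets 5.
Total = 25×5 + 28×7 = 321.

321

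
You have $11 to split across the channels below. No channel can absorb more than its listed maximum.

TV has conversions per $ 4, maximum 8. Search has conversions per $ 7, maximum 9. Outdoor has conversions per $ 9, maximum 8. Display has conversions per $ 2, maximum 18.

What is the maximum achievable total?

Order the channels by conversions per $: Outdoor 9 > Search 7 > TV 4 > Display 2.
Give Outdoor 8 to hit its cap of 8 → 3 left.
Search has room for 9 but only 3 remain, so it gets 3.
Total = 7×3 + 9×8 = 93.

93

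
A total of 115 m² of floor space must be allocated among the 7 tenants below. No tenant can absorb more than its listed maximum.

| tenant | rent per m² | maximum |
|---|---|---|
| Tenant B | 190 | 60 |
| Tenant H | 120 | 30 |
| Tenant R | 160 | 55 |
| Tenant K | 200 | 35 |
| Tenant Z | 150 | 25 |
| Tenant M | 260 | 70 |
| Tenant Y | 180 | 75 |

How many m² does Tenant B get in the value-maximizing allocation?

10

Rank by rent per m²: Tenant M 260 > Tenant K 200 > Tenant B 190 > Tenant Y 180 > Tenant R 160 > Tenant Z 150 > Tenant H 120.
Give Tenant M 70 to hit its cap of 70 ; 45 left.
Give Tenant K 35 to hit its cap of 35 ; 10 left.
Only 10 left; Tenant B takes them to reach 10.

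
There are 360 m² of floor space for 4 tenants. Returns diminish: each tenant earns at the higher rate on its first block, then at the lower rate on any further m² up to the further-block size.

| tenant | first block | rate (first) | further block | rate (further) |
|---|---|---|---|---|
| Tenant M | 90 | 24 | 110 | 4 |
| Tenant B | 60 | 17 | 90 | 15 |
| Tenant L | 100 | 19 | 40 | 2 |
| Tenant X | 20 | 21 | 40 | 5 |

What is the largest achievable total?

Rank every tier by rate: Tenant M/T1 24 > Tenant X/T1 21 > Tenant L/T1 19 > Tenant B/T1 17 > Tenant B/T2 15 > Tenant X/T2 5 > Tenant M/T2 4 > Tenant L/T2 2.
Tenant M T1 at 24: fill all 90 — 270 left.
Tenant X/T1 (21): +20 — 250 left.
Tenant L T1 at 19: fill all 100 — 150 left.
Tenant B/T1 (17): +60 — 90 left.
Tenant B/T2 (15): +90 — 0 left.
Total = 24×90 + 21×20 + 19×100 + 17×60 + 15×90 = 6850.

6850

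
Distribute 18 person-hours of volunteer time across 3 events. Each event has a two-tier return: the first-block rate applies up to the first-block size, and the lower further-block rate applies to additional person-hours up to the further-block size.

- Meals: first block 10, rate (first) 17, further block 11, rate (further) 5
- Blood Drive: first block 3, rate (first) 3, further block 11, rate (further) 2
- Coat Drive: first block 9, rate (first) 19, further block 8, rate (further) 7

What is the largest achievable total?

324

Treat each block as its own option and order by rate: Coat Drive/first 19 > Meals/first 17 > Coat Drive/second 7 > Meals/second 5 > Blood Drive/first 3 > Blood Drive/second 2.
Fill Coat Drive first block (9 at 19) ; 9 left.
Meals first at 17: only 9 left, fill 9.
Total = 19×9 + 17×9 = 324.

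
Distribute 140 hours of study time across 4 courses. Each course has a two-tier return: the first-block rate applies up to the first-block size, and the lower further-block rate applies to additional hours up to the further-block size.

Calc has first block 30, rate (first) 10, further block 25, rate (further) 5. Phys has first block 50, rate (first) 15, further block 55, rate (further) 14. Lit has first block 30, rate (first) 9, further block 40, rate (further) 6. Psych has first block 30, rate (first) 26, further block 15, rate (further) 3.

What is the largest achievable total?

Rank every tier by rate: Psych/first 26 > Phys/first 15 > Phys/second 14 > Calc/first 10 > Lit/first 9 > Lit/second 6 > Calc/second 5 > Psych/second 3.
Psych first at 26: fill all 30 → 110 left.
Phys/first (15): +50 → 60 left.
Fill Phys second block (55 at 14) → 5 left.
Calc/first: +5 of 30 at 10; pool empty.
Total = 26×30 + 15×50 + 14×55 + 10×5 = 2350.

2350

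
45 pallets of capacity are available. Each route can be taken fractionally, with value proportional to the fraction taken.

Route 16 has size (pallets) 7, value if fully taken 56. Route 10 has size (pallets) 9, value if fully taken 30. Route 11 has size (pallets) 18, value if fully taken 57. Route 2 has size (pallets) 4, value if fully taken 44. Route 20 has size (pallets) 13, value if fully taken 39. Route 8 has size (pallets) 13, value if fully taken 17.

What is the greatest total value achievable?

208

Rank by value-to-size ratio: Route 2 44/4≈11, Route 16 56/7≈8, Route 10 30/9≈3.33, Route 11 57/18≈3.17, Route 20 39/13≈3, Route 8 17/13≈1.31.
All 4 pallets of Route 2 fit (value 44) — 41 remain.
Route 16: take in full, 7 pallets for value 56 — 34 left.
Take all of Route 10 (9 pallets, value 30) — 25 pallets left.
Take all of Route 11 (18 pallets, value 57) — 7 pallets left.
Fill the last 7 pallets with part of Route 20: 7/13 of it earns 21.
Total value = 208.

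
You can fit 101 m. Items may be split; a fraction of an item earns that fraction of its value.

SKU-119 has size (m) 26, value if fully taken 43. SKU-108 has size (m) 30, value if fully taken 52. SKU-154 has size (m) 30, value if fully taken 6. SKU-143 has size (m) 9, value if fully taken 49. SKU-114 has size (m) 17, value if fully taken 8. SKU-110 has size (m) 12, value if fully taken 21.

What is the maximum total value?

Best value per unit of size first: SKU-143 49/9≈5.44, SKU-110 21/12≈1.75, SKU-108 52/30≈1.73, SKU-119 43/26≈1.65, SKU-114 8/17≈0.471, SKU-154 6/30≈0.2.
Take all of SKU-143 (9 m, value 49) ; 92 m left.
SKU-110: take in full, 12 m for value 21 ; 80 left.
Take all of SKU-108 (30 m, value 52) ; 50 m left.
All 26 m of SKU-119 fit (value 43) ; 24 remain.
All 17 m of SKU-114 fit (value 8) ; 7 remain.
7 m left: a 7/30 share of SKU-154 gives 6×7/30 = 1.4.
Total value = 174.4.

174.4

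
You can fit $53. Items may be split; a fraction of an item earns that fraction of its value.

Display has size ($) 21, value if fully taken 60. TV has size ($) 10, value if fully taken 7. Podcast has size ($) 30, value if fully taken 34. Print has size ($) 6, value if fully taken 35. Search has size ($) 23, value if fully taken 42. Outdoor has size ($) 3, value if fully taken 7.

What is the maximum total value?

Best value per unit of size first: Print 35/6≈5.83, Display 60/21≈2.86, Outdoor 7/3≈2.33, Search 42/23≈1.83, Podcast 34/30≈1.13, TV 7/10≈0.7.
Print: take in full, 6 $ for value 35 — 47 left.
Display: take in full, 21 $ for value 60 — 26 left.
Take all of Outdoor (3 $, value 7) — 23 $ left.
All 23 $ of Search fit (value 42) — 0 remain.
Total value = 144.

144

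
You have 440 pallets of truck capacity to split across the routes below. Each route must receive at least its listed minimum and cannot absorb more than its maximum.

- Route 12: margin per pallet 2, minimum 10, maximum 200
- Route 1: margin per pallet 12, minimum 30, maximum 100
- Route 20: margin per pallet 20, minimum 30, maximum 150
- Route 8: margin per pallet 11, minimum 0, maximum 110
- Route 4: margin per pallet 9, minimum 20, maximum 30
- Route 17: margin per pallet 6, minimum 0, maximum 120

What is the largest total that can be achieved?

5940

Meeting every minimum uses 10+30+30+0+20+0 = 90 pallets, leaving 350.
Rank by margin per pallet: Route 20 20 > Route 1 12 > Route 8 11 > Route 4 9 > Route 17 6 > Route 12 2.
Route 20: +120 to 150 (cap) — 230 left.
Give Route 1 70 more to hit its cap of 100 — 160 left.
Route 8: +110 to 110 (cap) — 50 left.
Route 4 takes 10 more to reach its cap of 30 — 40 left.
Route 17: +40 (room for 120) → 40. Pool exhausted.
Total = 2×10 + 12×100 + 20×150 + 11×110 + 9×30 + 6×40 = 5940.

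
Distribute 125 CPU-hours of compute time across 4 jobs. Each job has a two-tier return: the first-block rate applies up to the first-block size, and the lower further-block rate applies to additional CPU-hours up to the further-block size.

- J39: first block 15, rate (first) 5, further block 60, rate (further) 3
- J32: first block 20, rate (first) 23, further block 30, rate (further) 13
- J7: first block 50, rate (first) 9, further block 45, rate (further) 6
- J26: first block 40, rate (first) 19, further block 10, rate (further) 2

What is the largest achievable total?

Treat each block as its own option and order by rate: J32/T1 23 > J26/T1 19 > J32/T2 13 > J7/T1 9 > J7/T2 6 > J39/T1 5 > J39/T2 3 > J26/T2 2.
Fill J32 T1 block (20 at 23) ; 105 left.
J26 T1 at 19: fill all 40 ; 65 left.
Fill J32 T2 block (30 at 13) ; 35 left.
35 remain; put them into J7 T1 at 9.
Total = 23×20 + 19×40 + 13×30 + 9×35 = 1925.

1925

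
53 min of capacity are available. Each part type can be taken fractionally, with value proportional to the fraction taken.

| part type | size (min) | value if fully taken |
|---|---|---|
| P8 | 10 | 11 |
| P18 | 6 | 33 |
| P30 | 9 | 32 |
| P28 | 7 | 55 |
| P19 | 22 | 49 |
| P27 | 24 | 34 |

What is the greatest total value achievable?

Sort by value density: P28 55/7≈7.86, P18 33/6≈5.5, P30 32/9≈3.56, P19 49/22≈2.23, P27 34/24≈1.42, P8 11/10≈1.1.
All 7 min of P28 fit (value 55) ; 46 remain.
Take all of P18 (6 min, value 33) ; 40 min left.
P30: take in full, 9 min for value 32 ; 31 left.
Take all of P19 (22 min, value 49) ; 9 min left.
9 min left: a 9/24 share of P27 gives 34×9/24 = 12.75.
Total value = 181.75.

181.75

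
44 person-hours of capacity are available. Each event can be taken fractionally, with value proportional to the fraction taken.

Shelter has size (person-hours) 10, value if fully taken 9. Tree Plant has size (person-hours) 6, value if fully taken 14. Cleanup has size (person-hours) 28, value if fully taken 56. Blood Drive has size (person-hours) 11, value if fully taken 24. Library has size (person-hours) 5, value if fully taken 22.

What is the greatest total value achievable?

Best value per unit of size first: Library 22/5≈4.4, Tree Plant 14/6≈2.33, Blood Drive 24/11≈2.18, Cleanup 56/28≈2, Shelter 9/10≈0.9.
All 5 person-hours of Library fit (value 22) → 39 remain.
All 6 person-hours of Tree Plant fit (value 14) → 33 remain.
Blood Drive: take in full, 11 person-hours for value 24 → 22 left.
Only 22 person-hours remain; take 22/28 of Cleanup for value 56×22/28 = 44.
Total value = 104.

104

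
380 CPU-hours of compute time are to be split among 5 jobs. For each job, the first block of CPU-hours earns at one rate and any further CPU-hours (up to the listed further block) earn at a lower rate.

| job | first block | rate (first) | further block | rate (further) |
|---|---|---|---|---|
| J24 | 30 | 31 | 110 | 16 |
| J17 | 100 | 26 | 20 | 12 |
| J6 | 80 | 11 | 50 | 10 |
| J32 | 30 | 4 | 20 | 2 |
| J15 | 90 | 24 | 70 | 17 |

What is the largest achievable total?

Order all 10 blocks by rate: J24/T1 31 > J17/T1 26 > J15/T1 24 > J15/T2 17 > J24/T2 16 > J17/T2 12 > J6/T1 11 > J6/T2 10 > J32/T1 4 > J32/T2 2.
Fill J24 T1 block (30 at 31) — 350 left.
Fill J17 T1 block (100 at 26) — 250 left.
Fill J15 T1 block (90 at 24) — 160 left.
J15 T2 at 17: fill all 70 — 90 left.
J24/T2: +90 of 110 at 16; pool empty.
Total = 31×30 + 26×100 + 24×90 + 17×70 + 16×90 = 8320.

8320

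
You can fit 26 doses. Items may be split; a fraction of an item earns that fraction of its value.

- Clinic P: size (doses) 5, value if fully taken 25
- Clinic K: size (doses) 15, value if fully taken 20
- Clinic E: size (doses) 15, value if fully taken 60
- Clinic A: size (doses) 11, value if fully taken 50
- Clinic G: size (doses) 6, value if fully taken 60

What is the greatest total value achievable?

Rank by value-to-size ratio: Clinic G 60/6≈10, Clinic P 25/5≈5, Clinic A 50/11≈4.55, Clinic E 60/15≈4, Clinic K 20/15≈1.33.
All 6 doses of Clinic G fit (value 60) ; 20 remain.
All 5 doses of Clinic P fit (value 25) ; 15 remain.
Clinic A: take in full, 11 doses for value 50 ; 4 left.
4 doses left: a 4/15 share of Clinic E gives 60×4/15 = 16.
Total value = 151.

151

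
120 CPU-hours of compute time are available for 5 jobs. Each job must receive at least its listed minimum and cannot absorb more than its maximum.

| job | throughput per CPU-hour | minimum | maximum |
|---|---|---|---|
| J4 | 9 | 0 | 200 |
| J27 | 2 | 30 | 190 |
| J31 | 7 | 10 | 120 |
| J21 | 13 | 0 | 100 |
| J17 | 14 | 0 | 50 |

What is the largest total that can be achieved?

Meeting every minimum uses 0+30+10+0+0 = 40 CPU-hours, leaving 80.
Highest throughput per CPU-hour first: J17 14 > J21 13 > J4 9 > J31 7 > J27 2.
Give J17 50 more to hit its cap of 50 — 30 left.
J21: +30 (room for 100) → 30. Pool exhausted.
Total = 2×30 + 7×10 + 13×30 + 14×50 = 1220.

1220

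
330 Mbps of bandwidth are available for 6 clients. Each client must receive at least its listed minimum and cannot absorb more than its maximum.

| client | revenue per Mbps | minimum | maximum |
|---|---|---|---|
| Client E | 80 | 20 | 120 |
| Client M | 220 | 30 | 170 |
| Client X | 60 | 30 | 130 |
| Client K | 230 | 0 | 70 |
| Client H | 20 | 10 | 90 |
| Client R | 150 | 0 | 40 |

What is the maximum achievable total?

Meeting every minimum uses 20+30+30+0+10+0 = 90 Mbps, leaving 240.
Rank by revenue per Mbps: Client K 230 > Client M 220 > Client R 150 > Client E 80 > Client X 60 > Client H 20.
Give Client K 70 more to hit its cap of 70 → 170 left.
Give Client M 140 more to hit its cap of 170 → 30 left.
Client R has room for 40 more but only 30 remain, so it gets 30.
Total = 80×20 + 220×170 + 60×30 + 230×70 + 20×10 + 150×30 = 61600.

61600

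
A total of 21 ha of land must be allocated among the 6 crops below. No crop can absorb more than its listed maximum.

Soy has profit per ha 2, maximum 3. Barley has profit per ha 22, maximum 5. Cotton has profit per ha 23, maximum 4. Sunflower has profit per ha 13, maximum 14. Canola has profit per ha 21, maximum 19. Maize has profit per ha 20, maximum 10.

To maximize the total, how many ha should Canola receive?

Order the crops by profit per ha: Cotton 23 > Barley 22 > Canola 21 > Maize 20 > Sunflower 13 > Soy 2.
Cotton takes 4 to reach its cap of 4 — 17 left.
Barley takes 5 to reach its cap of 5 — 12 left.
Canola: +12 (room for 19) → 12. Pool exhausted.

12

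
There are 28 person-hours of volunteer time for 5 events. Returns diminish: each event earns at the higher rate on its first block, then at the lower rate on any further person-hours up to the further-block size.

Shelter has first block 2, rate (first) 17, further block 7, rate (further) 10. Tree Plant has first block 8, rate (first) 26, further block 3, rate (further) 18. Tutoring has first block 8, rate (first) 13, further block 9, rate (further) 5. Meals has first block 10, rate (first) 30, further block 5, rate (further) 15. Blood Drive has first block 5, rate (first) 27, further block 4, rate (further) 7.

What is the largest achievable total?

Treat each block as its own option and order by rate: Meals/first 30 > Blood Drive/first 27 > Tree Plant/first 26 > Tree Plant/second 18 > Shelter/first 17 > Meals/second 15 > Tutoring/first 13 > Shelter/second 10 > Blood Drive/second 7 > Tutoring/second 5.
Fill Meals first block (10 at 30) — 18 left.
Fill Blood Drive first block (5 at 27) — 13 left.
Tree Plant first at 26: fill all 8 — 5 left.
Tree Plant second at 18: fill all 3 — 2 left.
Shelter/first (17): +2 — 0 left.
Total = 30×10 + 27×5 + 26×8 + 18×3 + 17×2 = 731.

731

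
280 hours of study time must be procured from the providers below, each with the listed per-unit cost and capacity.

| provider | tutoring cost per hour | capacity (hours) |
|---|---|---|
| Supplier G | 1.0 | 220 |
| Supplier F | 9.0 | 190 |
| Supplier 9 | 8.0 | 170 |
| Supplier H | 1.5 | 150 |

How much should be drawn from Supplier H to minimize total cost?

60

Use providers in increasing cost order.
Supplier G (1.0): use full 220 — 60 hours to go.
Supplier H at 1.5: take 60 of its 150 — requirement met.
Supplier 9, Supplier F: unused.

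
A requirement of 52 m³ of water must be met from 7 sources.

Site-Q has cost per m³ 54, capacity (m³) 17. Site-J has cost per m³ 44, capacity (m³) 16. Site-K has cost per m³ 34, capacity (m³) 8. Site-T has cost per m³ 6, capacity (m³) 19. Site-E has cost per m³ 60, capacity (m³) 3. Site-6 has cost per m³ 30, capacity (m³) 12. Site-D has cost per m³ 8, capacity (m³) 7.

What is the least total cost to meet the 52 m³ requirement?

Use sources in increasing cost order.
Take 19 from Site-T at 6 → need 33 more.
Site-D (8): use full 7 → 26 m³ to go.
Site-6 at 30: take all 12 m³ → 14 still needed.
Site-K at 34: take all 8 m³ → 6 still needed.
Site-J (44): take the remaining 6 → done.
Site-Q, Site-E: unused.
Cost = 19×6 + 7×8 + 12×30 + 8×34 + 6×44 = 1066.

1066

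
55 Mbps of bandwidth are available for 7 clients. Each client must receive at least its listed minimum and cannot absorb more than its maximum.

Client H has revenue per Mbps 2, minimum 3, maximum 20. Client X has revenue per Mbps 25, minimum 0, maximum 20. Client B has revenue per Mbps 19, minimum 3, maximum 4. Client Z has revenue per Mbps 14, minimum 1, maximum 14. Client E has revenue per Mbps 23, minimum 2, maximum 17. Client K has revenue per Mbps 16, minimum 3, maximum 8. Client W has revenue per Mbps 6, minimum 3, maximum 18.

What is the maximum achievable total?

1117

Meeting every minimum uses 3+0+3+1+2+3+3 = 15 Mbps, leaving 40.
Rank by revenue per Mbps: Client X 25 > Client E 23 > Client B 19 > Client K 16 > Client Z 14 > Client W 6 > Client H 2.
Client X: +20 to 20 (cap) — 20 left.
Client E: +15 to 17 (cap) — 5 left.
Give Client B 1 more to hit its cap of 4 — 4 left.
Client K: +4 (room for 5) → 7. Pool exhausted.
Total = 2×3 + 25×20 + 19×4 + 14×1 + 23×17 + 16×7 + 6×3 = 1117.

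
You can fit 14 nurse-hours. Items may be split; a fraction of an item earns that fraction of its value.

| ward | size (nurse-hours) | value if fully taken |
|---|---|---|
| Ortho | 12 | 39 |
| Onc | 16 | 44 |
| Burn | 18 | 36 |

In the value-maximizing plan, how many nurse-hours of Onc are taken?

Best value per unit of size first: Ortho 39/12≈3.25, Onc 44/16≈2.75, Burn 36/18≈2.
Take all of Ortho (12 nurse-hours, value 39) ; 2 nurse-hours left.
2 nurse-hours left: a 2/16 share of Onc gives 44×2/16 = 5.5.

2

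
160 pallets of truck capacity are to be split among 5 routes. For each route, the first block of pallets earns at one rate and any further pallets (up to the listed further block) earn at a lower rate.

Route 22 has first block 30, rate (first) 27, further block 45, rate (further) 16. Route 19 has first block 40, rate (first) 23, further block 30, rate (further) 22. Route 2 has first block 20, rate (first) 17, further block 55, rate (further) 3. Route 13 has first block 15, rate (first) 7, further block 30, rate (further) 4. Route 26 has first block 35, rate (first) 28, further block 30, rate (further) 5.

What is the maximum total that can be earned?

Order all 10 blocks by rate: Route 26/tier1 28 > Route 22/tier1 27 > Route 19/tier1 23 > Route 19/tier2 22 > Route 2/tier1 17 > Route 22/tier2 16 > Route 13/tier1 7 > Route 26/tier2 5 > Route 13/tier2 4 > Route 2/tier2 3.
Route 26/tier1 (28): +35 → 125 left.
Route 22 tier1 at 27: fill all 30 → 95 left.
Fill Route 19 tier1 block (40 at 23) → 55 left.
Fill Route 19 tier2 block (30 at 22) → 25 left.
Route 2 tier1 at 17: fill all 20 → 5 left.
Route 22/tier2: +5 of 45 at 16; pool empty.
Total = 28×35 + 27×30 + 23×40 + 22×30 + 17×20 + 16×5 = 3790.

3790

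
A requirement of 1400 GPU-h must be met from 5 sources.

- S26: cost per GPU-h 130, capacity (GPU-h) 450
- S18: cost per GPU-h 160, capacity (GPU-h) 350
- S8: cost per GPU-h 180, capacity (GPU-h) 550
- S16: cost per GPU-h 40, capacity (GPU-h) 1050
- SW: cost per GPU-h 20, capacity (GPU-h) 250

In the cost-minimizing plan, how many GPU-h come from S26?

Fill from the cheapest source first.
SW (20): use full 250 — 1150 GPU-h to go.
Take 1050 from S16 at 40 — need 100 more.
Take 100 from S26 at 130 to finish.
S18, S8: unused.

100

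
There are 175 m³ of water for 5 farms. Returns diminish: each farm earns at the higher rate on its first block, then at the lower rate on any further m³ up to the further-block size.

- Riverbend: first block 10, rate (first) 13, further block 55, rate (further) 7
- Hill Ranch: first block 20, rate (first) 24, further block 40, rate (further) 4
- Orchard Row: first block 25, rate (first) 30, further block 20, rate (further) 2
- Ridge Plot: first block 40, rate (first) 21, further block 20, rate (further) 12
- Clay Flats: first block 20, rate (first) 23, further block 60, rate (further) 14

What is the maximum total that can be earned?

3500

Order all 10 blocks by rate: Orchard Row/tier1 30 > Hill Ranch/tier1 24 > Clay Flats/tier1 23 > Ridge Plot/tier1 21 > Clay Flats/tier2 14 > Riverbend/tier1 13 > Ridge Plot/tier2 12 > Riverbend/tier2 7 > Hill Ranch/tier2 4 > Orchard Row/tier2 2.
Orchard Row tier1 at 30: fill all 25 ; 150 left.
Hill Ranch/tier1 (24): +20 ; 130 left.
Clay Flats/tier1 (23): +20 ; 110 left.
Fill Ridge Plot tier1 block (40 at 21) ; 70 left.
Fill Clay Flats tier2 block (60 at 14) ; 10 left.
Riverbend/tier1 (13): +10 ; 0 left.
Total = 30×25 + 24×20 + 23×20 + 21×40 + 14×60 + 13×10 = 3500.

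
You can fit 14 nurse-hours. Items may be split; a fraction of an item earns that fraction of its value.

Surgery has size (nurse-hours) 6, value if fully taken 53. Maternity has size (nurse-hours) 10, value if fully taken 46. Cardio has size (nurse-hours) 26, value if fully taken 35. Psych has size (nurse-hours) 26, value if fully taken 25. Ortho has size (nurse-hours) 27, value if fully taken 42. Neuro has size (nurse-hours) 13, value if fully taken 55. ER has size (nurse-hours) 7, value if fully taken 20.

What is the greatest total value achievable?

Best value per unit of size first: Surgery 53/6≈8.83, Maternity 46/10≈4.6, Neuro 55/13≈4.23, ER 20/7≈2.86, Ortho 42/27≈1.56, Cardio 35/26≈1.35, Psych 25/26≈0.962.
All 6 nurse-hours of Surgery fit (value 53) — 8 remain.
Only 8 nurse-hours remain; take 8/10 of Maternity for value 46×8/10 = 36.8.
Total value = 89.8.

89.8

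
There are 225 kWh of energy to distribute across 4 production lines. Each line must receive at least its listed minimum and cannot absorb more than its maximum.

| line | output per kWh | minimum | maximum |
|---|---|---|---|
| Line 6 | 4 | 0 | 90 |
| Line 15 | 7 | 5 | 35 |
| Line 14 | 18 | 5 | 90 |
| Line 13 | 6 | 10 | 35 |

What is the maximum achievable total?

Meeting every minimum uses 0+5+5+10 = 20 kWh, leaving 205.
Rank by output per kWh: Line 14 18 > Line 15 7 > Line 13 6 > Line 6 4.
Line 14: +85 to 90 (cap) → 120 left.
Give Line 15 30 more to hit its cap of 35 → 90 left.
Line 13 takes 25 more to reach its cap of 35 → 65 left.
Only 65 left; Line 6 takes them to reach 65.
Total = 4×65 + 7×35 + 18×90 + 6×35 = 2335.

2335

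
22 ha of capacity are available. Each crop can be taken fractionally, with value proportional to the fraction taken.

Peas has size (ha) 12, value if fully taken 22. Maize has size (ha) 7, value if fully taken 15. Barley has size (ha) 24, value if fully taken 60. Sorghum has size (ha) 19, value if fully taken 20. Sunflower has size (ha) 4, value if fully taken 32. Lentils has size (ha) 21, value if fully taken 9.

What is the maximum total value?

Best value per unit of size first: Sunflower 32/4≈8, Barley 60/24≈2.5, Maize 15/7≈2.14, Peas 22/12≈1.83, Sorghum 20/19≈1.05, Lentils 9/21≈0.429.
Sunflower: take in full, 4 ha for value 32 → 18 left.
18 ha left: a 18/24 share of Barley gives 60×18/24 = 45.
Total value = 77.

77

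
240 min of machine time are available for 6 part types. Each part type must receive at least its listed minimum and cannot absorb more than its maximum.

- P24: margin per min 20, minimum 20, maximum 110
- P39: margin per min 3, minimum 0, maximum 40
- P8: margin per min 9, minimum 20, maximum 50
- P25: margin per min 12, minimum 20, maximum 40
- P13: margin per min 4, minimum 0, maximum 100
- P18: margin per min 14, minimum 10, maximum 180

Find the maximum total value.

Meeting every minimum uses 20+0+20+20+0+10 = 70 min, leaving 170.
Highest margin per min first: P24 20 > P18 14 > P25 12 > P8 9 > P13 4 > P39 3.
Give P24 90 more to hit its cap of 110 ; 80 left.
P18 has room for 170 more but only 80 remain, so it gets 90.
Total = 20×110 + 9×20 + 12×20 + 14×90 = 3880.

3880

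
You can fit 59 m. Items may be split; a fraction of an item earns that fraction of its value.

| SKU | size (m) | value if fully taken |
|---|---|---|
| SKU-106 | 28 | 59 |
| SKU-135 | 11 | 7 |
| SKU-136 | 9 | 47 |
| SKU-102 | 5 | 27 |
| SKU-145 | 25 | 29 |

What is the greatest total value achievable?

Rank by value-to-size ratio: SKU-102 27/5≈5.4, SKU-136 47/9≈5.22, SKU-106 59/28≈2.11, SKU-145 29/25≈1.16, SKU-135 7/11≈0.636.
Take all of SKU-102 (5 m, value 27) ; 54 m left.
Take all of SKU-136 (9 m, value 47) ; 45 m left.
Take all of SKU-106 (28 m, value 59) ; 17 m left.
Only 17 m remain; take 17/25 of SKU-145 for value 29×17/25 = 19.72.
Total value = 152.72.

152.72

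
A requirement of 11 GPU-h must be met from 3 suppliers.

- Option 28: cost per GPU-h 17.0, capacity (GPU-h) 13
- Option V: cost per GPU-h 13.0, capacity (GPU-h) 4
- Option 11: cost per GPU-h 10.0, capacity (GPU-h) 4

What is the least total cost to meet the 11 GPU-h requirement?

143

Cheapest first:
Option 11 (10.0): use full 4 ; 7 GPU-h to go.
Option V (13.0): use full 4 ; 3 GPU-h to go.
Option 28 (17.0): take the remaining 3 ; done.
Cost = 4×10.0 + 4×13.0 + 3×17.0 = 143.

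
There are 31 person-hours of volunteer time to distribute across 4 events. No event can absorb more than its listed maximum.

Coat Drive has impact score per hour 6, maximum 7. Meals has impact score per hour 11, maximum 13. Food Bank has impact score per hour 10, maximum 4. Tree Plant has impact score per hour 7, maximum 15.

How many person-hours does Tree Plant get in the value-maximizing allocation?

Order the events by impact score per hour: Meals 11 > Food Bank 10 > Tree Plant 7 > Coat Drive 6.
Give Meals 13 to hit its cap of 13 ; 18 left.
Give Food Bank 4 to hit its cap of 4 ; 14 left.
Tree Plant: +14 (room for 15) → 14. Pool exhausted.

14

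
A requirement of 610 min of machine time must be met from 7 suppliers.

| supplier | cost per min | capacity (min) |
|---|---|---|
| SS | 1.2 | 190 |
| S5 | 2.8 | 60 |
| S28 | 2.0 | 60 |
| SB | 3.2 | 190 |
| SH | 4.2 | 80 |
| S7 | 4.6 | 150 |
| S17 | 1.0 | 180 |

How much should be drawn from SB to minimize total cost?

Cheapest first:
Take 180 from S17 at 1.0 → need 430 more.
SS at 1.2: take all 190 min → 240 still needed.
Take 60 from S28 at 2.0 → need 180 more.
Take 60 from S5 at 2.8 → need 120 more.
SB at 3.2: take 120 of its 190 → requirement met.
SH, S7: unused.

120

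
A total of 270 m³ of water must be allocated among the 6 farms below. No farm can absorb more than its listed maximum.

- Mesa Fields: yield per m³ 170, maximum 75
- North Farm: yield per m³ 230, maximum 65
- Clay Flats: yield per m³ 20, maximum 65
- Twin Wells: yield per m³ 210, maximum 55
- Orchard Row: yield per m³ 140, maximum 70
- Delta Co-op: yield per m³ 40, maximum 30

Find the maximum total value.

49250

Highest yield per m³ first: North Farm 230 > Twin Wells 210 > Mesa Fields 170 > Orchard Row 140 > Delta Co-op 40 > Clay Flats 20.
North Farm takes 65 to reach its cap of 65 — 205 left.
Give Twin Wells 55 to hit its cap of 55 — 150 left.
Mesa Fields: +75 to 75 (cap) — 75 left.
Orchard Row takes 70 to reach its cap of 70 — 5 left.
Delta Co-op has room for 30 but only 5 remain, so it gets 5.
Total = 170×75 + 230×65 + 210×55 + 140×70 + 40×5 = 49250.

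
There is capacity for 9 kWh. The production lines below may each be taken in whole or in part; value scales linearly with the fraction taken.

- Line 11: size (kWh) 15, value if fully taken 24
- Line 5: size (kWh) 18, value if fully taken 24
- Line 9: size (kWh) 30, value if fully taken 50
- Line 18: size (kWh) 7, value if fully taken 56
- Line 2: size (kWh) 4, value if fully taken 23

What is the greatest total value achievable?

67.5

Best value per unit of size first: Line 18 56/7≈8, Line 2 23/4≈5.75, Line 9 50/30≈1.67, Line 11 24/15≈1.6, Line 5 24/18≈1.33.
Line 18: take in full, 7 kWh for value 56 ; 2 left.
2 kWh left: a 2/4 share of Line 2 gives 23×2/4 = 11.5.
Total value = 67.5.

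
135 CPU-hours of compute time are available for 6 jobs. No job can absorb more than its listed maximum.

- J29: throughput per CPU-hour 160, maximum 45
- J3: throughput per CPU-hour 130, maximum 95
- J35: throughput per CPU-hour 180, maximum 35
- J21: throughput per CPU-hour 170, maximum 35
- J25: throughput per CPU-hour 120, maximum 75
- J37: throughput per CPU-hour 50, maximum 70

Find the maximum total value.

22050

Order the jobs by throughput per CPU-hour: J35 180 > J21 170 > J29 160 > J3 130 > J25 120 > J37 50.
J35: +35 to 35 (cap) → 100 left.
J21 takes 35 to reach its cap of 35 → 65 left.
J29 takes 45 to reach its cap of 45 → 20 left.
J3: +20 (room for 95) → 20. Pool exhausted.
Total = 160×45 + 130×20 + 180×35 + 170×35 = 22050.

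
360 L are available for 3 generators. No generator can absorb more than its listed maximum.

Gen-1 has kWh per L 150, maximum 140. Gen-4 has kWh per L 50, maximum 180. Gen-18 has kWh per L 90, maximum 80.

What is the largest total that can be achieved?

Rank by kWh per L: Gen-1 150 > Gen-18 90 > Gen-4 50.
Gen-1 takes 140 to reach its cap of 140 → 220 left.
Gen-18 takes 80 to reach its cap of 80 → 140 left.
Gen-4 has room for 180 but only 140 remain, so it gets 140.
Total = 150×140 + 50×140 + 90×80 = 35200.

35200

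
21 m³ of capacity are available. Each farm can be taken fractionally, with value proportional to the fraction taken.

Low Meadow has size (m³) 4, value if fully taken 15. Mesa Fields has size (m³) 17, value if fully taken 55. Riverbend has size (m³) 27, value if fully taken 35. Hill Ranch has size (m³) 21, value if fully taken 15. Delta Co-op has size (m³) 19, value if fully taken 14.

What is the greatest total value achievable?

Rank by value-to-size ratio: Low Meadow 15/4≈3.75, Mesa Fields 55/17≈3.24, Riverbend 35/27≈1.3, Delta Co-op 14/19≈0.737, Hill Ranch 15/21≈0.714.
Low Meadow: take in full, 4 m³ for value 15 — 17 left.
Mesa Fields: take in full, 17 m³ for value 55 — 0 left.
Total value = 70.

70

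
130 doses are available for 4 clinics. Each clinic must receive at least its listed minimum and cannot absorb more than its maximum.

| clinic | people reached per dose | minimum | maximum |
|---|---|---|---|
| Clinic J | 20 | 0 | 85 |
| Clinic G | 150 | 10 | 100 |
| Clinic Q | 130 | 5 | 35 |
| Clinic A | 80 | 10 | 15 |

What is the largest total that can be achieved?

Meeting every minimum uses 0+10+5+10 = 25 doses, leaving 105.
Highest people reached per dose first: Clinic G 150 > Clinic Q 130 > Clinic A 80 > Clinic J 20.
Clinic G takes 90 more to reach its cap of 100 → 15 left.
Clinic Q: +15 (room for 30) → 20. Pool exhausted.
Total = 150×100 + 130×20 + 80×10 = 18400.

18400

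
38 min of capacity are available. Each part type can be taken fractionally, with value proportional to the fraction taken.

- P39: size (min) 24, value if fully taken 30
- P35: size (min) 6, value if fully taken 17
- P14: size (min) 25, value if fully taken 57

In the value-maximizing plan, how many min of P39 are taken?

7

Sort by value density: P35 17/6≈2.83, P14 57/25≈2.28, P39 30/24≈1.25.
Take all of P35 (6 min, value 17) — 32 min left.
Take all of P14 (25 min, value 57) — 7 min left.
Fill the last 7 min with part of P39: 7/24 of it earns 8.75.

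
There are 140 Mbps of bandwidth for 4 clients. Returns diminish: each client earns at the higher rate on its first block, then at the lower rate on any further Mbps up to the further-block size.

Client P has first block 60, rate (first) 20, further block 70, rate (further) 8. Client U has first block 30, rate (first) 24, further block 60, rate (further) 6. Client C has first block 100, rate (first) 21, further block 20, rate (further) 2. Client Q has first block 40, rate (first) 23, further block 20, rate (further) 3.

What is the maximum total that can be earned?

Treat each block as its own option and order by rate: Client U/T1 24 > Client Q/T1 23 > Client C/T1 21 > Client P/T1 20 > Client P/T2 8 > Client U/T2 6 > Client Q/T2 3 > Client C/T2 2.
Fill Client U T1 block (30 at 24) ; 110 left.
Fill Client Q T1 block (40 at 23) ; 70 left.
Client C T1 at 21: only 70 left, fill 70.
Total = 24×30 + 23×40 + 21×70 = 3110.

3110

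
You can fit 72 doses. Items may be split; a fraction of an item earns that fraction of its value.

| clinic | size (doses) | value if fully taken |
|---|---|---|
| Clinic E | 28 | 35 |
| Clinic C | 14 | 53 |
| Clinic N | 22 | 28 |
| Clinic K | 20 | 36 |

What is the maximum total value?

Best value per unit of size first: Clinic C 53/14≈3.79, Clinic K 36/20≈1.8, Clinic N 28/22≈1.27, Clinic E 35/28≈1.25.
All 14 doses of Clinic C fit (value 53) → 58 remain.
Take all of Clinic K (20 doses, value 36) → 38 doses left.
All 22 doses of Clinic N fit (value 28) → 16 remain.
Only 16 doses remain; take 16/28 of Clinic E for value 35×16/28 = 20.
Total value = 137.

137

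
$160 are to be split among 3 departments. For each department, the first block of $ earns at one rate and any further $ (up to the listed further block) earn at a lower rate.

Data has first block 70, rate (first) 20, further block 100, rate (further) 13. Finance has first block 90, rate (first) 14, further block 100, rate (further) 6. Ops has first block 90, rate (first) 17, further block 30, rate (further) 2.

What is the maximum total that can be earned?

Order all 6 blocks by rate: Data/tier1 20 > Ops/tier1 17 > Finance/tier1 14 > Data/tier2 13 > Finance/tier2 6 > Ops/tier2 2.
Data/tier1 (20): +70 ; 90 left.
Fill Ops tier1 block (90 at 17) ; 0 left.
Total = 20×70 + 17×90 = 2930.

2930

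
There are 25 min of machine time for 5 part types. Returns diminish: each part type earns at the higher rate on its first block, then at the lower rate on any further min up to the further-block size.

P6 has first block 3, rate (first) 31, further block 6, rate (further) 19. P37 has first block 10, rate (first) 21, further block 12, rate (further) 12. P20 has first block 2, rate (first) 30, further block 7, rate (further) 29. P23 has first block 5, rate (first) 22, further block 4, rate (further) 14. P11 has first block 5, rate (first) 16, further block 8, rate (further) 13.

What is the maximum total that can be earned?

634

Treat each block as its own option and order by rate: P6/first 31 > P20/first 30 > P20/second 29 > P23/first 22 > P37/first 21 > P6/second 19 > P11/first 16 > P23/second 14 > P11/second 13 > P37/second 12.
Fill P6 first block (3 at 31) — 22 left.
Fill P20 first block (2 at 30) — 20 left.
P20/second (29): +7 — 13 left.
P23/first (22): +5 — 8 left.
8 remain; put them into P37 first at 21.
Total = 31×3 + 30×2 + 29×7 + 22×5 + 21×8 = 634.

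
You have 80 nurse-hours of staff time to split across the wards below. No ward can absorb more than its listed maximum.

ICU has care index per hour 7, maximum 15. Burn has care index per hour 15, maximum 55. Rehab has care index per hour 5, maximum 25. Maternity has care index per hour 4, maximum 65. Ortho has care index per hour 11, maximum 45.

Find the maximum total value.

1100

Rank by care index per hour: Burn 15 > Ortho 11 > ICU 7 > Rehab 5 > Maternity 4.
Give Burn 55 to hit its cap of 55 — 25 left.
Only 25 left; Ortho takes them to reach 25.
Total = 15×55 + 11×25 = 1100.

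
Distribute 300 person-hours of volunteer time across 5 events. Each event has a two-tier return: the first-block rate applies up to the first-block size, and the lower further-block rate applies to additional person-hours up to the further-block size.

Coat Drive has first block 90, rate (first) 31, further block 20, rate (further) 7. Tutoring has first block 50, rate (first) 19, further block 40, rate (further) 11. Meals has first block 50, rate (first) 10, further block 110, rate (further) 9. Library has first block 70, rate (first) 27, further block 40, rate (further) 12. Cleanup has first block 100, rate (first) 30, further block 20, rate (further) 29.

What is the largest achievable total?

8640

Treat each block as its own option and order by rate: Coat Drive/tier1 31 > Cleanup/tier1 30 > Cleanup/tier2 29 > Library/tier1 27 > Tutoring/tier1 19 > Library/tier2 12 > Tutoring/tier2 11 > Meals/tier1 10 > Meals/tier2 9 > Coat Drive/tier2 7.
Coat Drive tier1 at 31: fill all 90 — 210 left.
Fill Cleanup tier1 block (100 at 30) — 110 left.
Cleanup tier2 at 29: fill all 20 — 90 left.
Library tier1 at 27: fill all 70 — 20 left.
Tutoring/tier1: +20 of 50 at 19; pool empty.
Total = 31×90 + 30×100 + 29×20 + 27×70 + 19×20 = 8640.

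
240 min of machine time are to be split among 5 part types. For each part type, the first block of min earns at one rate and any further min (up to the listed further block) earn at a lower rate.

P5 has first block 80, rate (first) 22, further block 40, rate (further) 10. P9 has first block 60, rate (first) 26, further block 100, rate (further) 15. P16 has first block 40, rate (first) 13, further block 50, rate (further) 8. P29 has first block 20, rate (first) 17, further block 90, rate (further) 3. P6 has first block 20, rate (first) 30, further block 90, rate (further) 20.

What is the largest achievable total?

Order all 10 blocks by rate: P6/T1 30 > P9/T1 26 > P5/T1 22 > P6/T2 20 > P29/T1 17 > P9/T2 15 > P16/T1 13 > P5/T2 10 > P16/T2 8 > P29/T2 3.
P6/T1 (30): +20 — 220 left.
P9/T1 (26): +60 — 160 left.
Fill P5 T1 block (80 at 22) — 80 left.
P6 T2 at 20: only 80 left, fill 80.
Total = 30×20 + 26×60 + 22×80 + 20×80 = 5520.

5520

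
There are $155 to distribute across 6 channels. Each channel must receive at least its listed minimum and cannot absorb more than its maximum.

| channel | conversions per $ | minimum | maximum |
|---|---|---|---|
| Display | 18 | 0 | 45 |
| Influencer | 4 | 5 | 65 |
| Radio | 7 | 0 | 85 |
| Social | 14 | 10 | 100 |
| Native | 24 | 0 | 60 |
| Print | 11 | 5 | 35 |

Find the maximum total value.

Meeting every minimum uses 0+5+0+10+0+5 = 20 $, leaving 135.
Rank by conversions per $: Native 24 > Display 18 > Social 14 > Print 11 > Radio 7 > Influencer 4.
Native takes 60 more to reach its cap of 60 → 75 left.
Give Display 45 more to hit its cap of 45 → 30 left.
Social has room for 90 more but only 30 remain, so it gets 40.
Total = 18×45 + 4×5 + 14×40 + 24×60 + 11×5 = 2885.

2885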